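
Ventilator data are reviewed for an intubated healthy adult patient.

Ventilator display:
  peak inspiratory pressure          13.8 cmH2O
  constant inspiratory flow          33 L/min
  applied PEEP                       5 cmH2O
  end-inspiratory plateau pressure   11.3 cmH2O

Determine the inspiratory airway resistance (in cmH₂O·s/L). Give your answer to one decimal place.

Flow: 33 L/min ÷ 60 = 0.55 L/s.
Raw = (PIP − Pplat) / flow = (13.8 − 11.3) / 0.55 = 2.5 / 0.55 = 4.545 cmH2O·s/L.

4.5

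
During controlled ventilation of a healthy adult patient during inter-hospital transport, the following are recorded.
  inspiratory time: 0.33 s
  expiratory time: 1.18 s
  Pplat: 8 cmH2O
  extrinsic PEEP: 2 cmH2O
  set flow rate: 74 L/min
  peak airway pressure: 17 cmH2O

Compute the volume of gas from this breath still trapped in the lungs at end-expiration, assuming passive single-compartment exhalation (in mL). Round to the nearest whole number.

Flow: 74 L/min ÷ 60 = 1.2333 L/s.
Vt = flow × Ti = 1.2333 L/s × 0.33 s × 1000 mL/L = 406.99 mL.
R = (PIP − Pplat)/V̇ = (17 − 8) / 1.2333 = 9.0/1.2333 = 7.297 cmH2O·s/L.
C = Vt/(Pplat − PEEP) = 406.99 / (8 − 2) = 406.99/6.0 = 67.832 mL/cmH2O.
τ = R × C = 7.297 × 0.06783 L/cmH2O = 0.495 s.
Fraction remaining = e^(−Te/τ) = e^(−1.18/0.495) = 0.0922.
Trapped volume = 406.99 × 0.0922 = 37.524 mL.

38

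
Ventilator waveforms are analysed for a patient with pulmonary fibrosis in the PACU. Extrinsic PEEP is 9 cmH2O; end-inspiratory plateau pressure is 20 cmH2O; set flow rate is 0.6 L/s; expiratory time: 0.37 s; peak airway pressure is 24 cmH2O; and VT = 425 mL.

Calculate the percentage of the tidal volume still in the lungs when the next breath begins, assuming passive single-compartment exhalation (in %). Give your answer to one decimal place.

R = (PIP − Pplat)/V̇ = (24 − 20) / 0.6 = 4.0/0.6 = 6.667 cmH2O·s/L.
C = Vt/(Pplat − PEEP) = 425.0 / (20 − 9) = 425.0/11.0 = 38.636 mL/cmH2O.
τ = R × C = 6.667 × 0.03864 L/cmH2O = 0.2576 s.
Fraction remaining at end-expiration = e^(−Te/τ) = e^(−0.37/0.2576) = 0.2378 → 23.78%.

23.8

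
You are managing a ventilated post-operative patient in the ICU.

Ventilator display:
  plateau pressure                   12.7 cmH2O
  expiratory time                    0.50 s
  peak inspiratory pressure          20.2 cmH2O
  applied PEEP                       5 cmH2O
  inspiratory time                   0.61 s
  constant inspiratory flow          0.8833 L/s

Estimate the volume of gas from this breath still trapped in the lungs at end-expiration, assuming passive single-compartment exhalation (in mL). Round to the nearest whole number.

Vt = flow × Ti = 0.8833 L/s × 0.61 s × 1000 mL/L = 538.81 mL.
R = (PIP − Pplat)/V̇ = (20.2 − 12.7) / 0.8833 = 7.5/0.8833 = 8.491 cmH2O·s/L.
C = Vt/(Pplat − PEEP) = 538.81 / (12.7 − 5) = 538.81/7.7 = 69.975 mL/cmH2O.
τ = R × C = 8.491 × 0.06998 L/cmH2O = 0.5942 s.
Fraction remaining = e^(−Te/τ) = e^(−0.50/0.5942) = 0.4311.
Trapped volume = 538.81 × 0.4311 = 232.28 mL.

232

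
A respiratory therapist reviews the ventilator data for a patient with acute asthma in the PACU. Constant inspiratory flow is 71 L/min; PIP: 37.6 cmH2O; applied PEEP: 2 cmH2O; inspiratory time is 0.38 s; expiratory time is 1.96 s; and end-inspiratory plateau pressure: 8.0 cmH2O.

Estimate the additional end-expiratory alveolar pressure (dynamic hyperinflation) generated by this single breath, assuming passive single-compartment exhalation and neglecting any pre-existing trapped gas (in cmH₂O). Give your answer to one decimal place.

Flow: 71 L/min ÷ 60 = 1.1833 L/s.
Vt = flow × Ti = 1.1833 L/s × 0.38 s × 1000 mL/L = 449.65 mL.
R = (PIP − Pplat)/V̇ = (37.6 − 8.0) / 1.1833 = 29.6/1.1833 = 25.015 cmH2O·s/L.
C = Vt/(Pplat − PEEP) = 449.65 / (8.0 − 2) = 449.65/6.0 = 74.942 mL/cmH2O.
τ = R × C = 25.015 × 0.07494 L/cmH2O = 1.875 s.
Fraction remaining = e^(−Te/τ) = e^(−1.96/1.875) = 0.3516; trapped volume = 449.65 × 0.3516 = 158.1 mL.
Additional alveolar pressure from trapping ≈ V_trapped / C = 158.1 / 74.942 = 2.11 cmH2O.

2.1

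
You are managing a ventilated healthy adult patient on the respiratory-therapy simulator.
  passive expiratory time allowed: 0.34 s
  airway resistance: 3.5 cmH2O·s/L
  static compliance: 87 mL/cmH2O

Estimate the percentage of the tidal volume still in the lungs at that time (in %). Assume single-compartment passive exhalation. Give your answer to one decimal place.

τ = R × C = 3.5 × 87 mL/cmH2O = 3.5 × 0.087 L/cmH2O = 0.3045 s.
Passive exhalation: V(t)/V₀ = e^(−t/τ) = e^(−0.34/0.3045) = 0.3274.
Fraction remaining = 0.3274 → 32.74%.

32.7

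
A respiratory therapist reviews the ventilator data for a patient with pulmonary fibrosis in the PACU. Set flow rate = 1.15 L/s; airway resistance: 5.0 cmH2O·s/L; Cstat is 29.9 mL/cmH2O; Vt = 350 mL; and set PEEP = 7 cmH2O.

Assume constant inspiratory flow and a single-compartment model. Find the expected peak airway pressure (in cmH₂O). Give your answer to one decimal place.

Equation of motion (constant flow): PIP = Vt/C + R·V̇ + PEEP.
PIP = 350/29.9 + 5.0×1.15 + 7 = 11.706 + 5.75 + 7 = 24.456 cmH2O.

24.5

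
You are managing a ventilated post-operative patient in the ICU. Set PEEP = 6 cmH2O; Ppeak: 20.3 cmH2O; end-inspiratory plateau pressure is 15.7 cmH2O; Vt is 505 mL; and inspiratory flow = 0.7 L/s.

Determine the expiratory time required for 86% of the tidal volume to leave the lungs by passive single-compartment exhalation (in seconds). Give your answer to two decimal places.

0.67

R = (PIP − Pplat)/V̇ = (20.3 − 15.7) / 0.7 = 4.6/0.7 = 6.571 cmH2O·s/L.
C = Vt/(Pplat − PEEP) = 505.0 / (15.7 − 6) = 505.0/9.7 = 52.062 mL/cmH2O.
τ = R × C = 6.571 × 0.05206 L/cmH2O = 0.3421 s.
t = −τ·ln(1 − 0.86) = −0.3421·ln(0.14) = 0.6726 s.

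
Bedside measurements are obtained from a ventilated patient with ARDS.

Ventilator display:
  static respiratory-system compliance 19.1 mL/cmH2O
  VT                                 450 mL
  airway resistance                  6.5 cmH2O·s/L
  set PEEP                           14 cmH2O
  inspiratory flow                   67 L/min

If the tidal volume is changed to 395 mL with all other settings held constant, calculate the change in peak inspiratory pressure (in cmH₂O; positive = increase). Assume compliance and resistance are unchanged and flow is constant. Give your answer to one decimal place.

-2.9

PIP = Vt/C + R·V̇ + PEEP (constant-flow equation of motion).
Only the elastic term changes: ΔPIP = ΔVt / C = (395 − 450) / 19.1 = -2.88 cmH2O.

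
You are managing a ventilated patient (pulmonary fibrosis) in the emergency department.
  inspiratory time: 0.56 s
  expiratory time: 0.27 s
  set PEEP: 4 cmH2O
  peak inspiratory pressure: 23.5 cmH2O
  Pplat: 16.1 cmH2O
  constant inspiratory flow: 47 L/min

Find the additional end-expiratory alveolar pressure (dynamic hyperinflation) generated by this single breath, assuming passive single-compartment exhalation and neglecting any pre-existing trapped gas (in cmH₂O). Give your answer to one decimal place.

Flow: 47 L/min ÷ 60 = 0.7833 L/s.
Vt = flow × Ti = 0.7833 L/s × 0.56 s × 1000 mL/L = 438.65 mL.
R = (PIP − Pplat)/V̇ = (23.5 − 16.1) / 0.7833 = 7.4/0.7833 = 9.447 cmH2O·s/L.
C = Vt/(Pplat − PEEP) = 438.65 / (16.1 − 4) = 438.65/12.1 = 36.252 mL/cmH2O.
τ = R × C = 9.447 × 0.03625 L/cmH2O = 0.3425 s.
Fraction remaining = e^(−Te/τ) = e^(−0.27/0.3425) = 0.4546; trapped volume = 438.65 × 0.4546 = 199.41 mL.
Additional alveolar pressure from trapping ≈ V_trapped / C = 199.41 / 36.252 = 5.501 cmH2O.

5.5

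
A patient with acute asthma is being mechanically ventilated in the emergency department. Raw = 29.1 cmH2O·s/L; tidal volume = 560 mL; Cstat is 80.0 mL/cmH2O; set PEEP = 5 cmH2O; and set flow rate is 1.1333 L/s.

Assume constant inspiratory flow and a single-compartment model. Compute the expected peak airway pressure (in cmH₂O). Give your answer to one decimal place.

Equation of motion (constant flow): PIP = Vt/C + R·V̇ + PEEP.
PIP = 560/80.0 + 29.1×1.1333 + 5 = 7.0 + 32.979 + 5 = 44.979 cmH2O.

45.0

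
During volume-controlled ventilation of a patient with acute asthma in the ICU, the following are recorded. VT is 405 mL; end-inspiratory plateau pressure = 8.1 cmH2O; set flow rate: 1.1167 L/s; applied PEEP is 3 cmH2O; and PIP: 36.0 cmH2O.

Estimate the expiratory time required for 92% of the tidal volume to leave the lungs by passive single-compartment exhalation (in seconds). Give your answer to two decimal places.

R = (PIP − Pplat)/V̇ = (36.0 − 8.1) / 1.1167 = 27.9/1.1167 = 24.984 cmH2O·s/L.
C = Vt/(Pplat − PEEP) = 405.0 / (8.1 − 3) = 405.0/5.1 = 79.412 mL/cmH2O.
τ = R × C = 24.984 × 0.07941 L/cmH2O = 1.984 s.
t = −τ·ln(1 − 0.92) = −1.984·ln(0.08) = 5.011 s.

5.01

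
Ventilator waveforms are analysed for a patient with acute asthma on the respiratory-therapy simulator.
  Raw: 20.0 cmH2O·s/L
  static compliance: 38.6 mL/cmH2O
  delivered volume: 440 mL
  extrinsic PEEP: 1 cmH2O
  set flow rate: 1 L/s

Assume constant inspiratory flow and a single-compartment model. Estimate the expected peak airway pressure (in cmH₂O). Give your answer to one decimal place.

Equation of motion (constant flow): PIP = Vt/C + R·V̇ + PEEP.
PIP = 440/38.6 + 20.0×1 + 1 = 11.399 + 20.0 + 1 = 32.399 cmH2O.

32.4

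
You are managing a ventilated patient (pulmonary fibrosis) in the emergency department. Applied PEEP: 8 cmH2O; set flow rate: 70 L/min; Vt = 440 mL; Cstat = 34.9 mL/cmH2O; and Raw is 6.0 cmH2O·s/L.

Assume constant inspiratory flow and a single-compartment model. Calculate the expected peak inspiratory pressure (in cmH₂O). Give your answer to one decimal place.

Flow: 70 L/min ÷ 60 = 1.1667 L/s.
Equation of motion (constant flow): PIP = Vt/C + R·V̇ + PEEP.
PIP = 440/34.9 + 6.0×1.1667 + 8 = 12.607 + 7.0 + 8 = 27.607 cmH2O.

27.6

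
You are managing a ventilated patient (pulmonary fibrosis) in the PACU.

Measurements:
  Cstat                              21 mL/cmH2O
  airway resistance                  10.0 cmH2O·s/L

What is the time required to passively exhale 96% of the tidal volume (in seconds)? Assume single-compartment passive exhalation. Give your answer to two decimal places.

0.68

τ = R × C = 10.0 × 21 mL/cmH2O = 10.0 × 0.021 L/cmH2O = 0.21 s.
Exhaled fraction f = 1 − e^(−t/τ) → t = −τ·ln(1 − f) = −0.21·ln(0.04) = 0.676 s.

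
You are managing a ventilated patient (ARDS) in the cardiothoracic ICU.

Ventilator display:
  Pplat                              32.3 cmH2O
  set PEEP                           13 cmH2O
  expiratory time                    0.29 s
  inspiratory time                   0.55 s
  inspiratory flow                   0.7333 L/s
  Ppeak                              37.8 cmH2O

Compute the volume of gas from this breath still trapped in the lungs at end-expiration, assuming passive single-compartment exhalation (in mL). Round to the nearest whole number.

63

Vt = flow × Ti = 0.7333 L/s × 0.55 s × 1000 mL/L = 403.32 mL.
R = (PIP − Pplat)/V̇ = (37.8 − 32.3) / 0.7333 = 5.5/0.7333 = 7.5 cmH2O·s/L.
C = Vt/(Pplat − PEEP) = 403.32 / (32.3 − 13) = 403.32/19.3 = 20.897 mL/cmH2O.
τ = R × C = 7.5 × 0.0209 L/cmH2O = 0.1568 s.
Fraction remaining = e^(−Te/τ) = e^(−0.29/0.1568) = 0.1573.
Trapped volume = 403.32 × 0.1573 = 63.442 mL.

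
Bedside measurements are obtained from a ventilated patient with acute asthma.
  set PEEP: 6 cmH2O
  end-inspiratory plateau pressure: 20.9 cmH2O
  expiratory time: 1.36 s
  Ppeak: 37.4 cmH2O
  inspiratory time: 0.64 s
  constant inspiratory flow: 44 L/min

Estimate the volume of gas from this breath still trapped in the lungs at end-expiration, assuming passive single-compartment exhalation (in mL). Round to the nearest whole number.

69

Flow: 44 L/min ÷ 60 = 0.7333 L/s.
Vt = flow × Ti = 0.7333 L/s × 0.64 s × 1000 mL/L = 469.31 mL.
R = (PIP − Pplat)/V̇ = (37.4 − 20.9) / 0.7333 = 16.5/0.7333 = 22.501 cmH2O·s/L.
C = Vt/(Pplat − PEEP) = 469.31 / (20.9 − 6) = 469.31/14.9 = 31.497 mL/cmH2O.
τ = R × C = 22.501 × 0.0315 L/cmH2O = 0.7088 s.
Fraction remaining = e^(−Te/τ) = e^(−1.36/0.7088) = 0.1468.
Trapped volume = 469.31 × 0.1468 = 68.895 mL.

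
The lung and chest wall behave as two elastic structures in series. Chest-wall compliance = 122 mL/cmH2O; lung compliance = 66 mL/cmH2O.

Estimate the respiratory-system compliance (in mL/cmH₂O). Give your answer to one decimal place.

Lung and chest wall are elastances in series: 1/Crs = 1/CL + 1/Ccw.
1/Crs = 1/66 + 1/122 = 0.02335.
Crs = 42.827 mL/cmH2O.

42.8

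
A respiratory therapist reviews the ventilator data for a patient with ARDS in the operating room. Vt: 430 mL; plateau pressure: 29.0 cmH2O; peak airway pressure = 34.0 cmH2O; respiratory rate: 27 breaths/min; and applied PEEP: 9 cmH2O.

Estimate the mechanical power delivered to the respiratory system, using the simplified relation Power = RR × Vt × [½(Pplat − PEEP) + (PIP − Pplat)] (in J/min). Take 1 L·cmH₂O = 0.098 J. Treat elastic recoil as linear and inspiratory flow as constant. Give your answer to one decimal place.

17.1

Per-breath work = Vt × [½(Pplat−PEEP) + (PIP−Pplat)] = 0.430 × [0.5×20.0 + 5.0] = 0.430 × 15.0 = 6.45 L·cmH2O.
Power = 27 × 6.45 = 174.15 L·cmH2O/min.
× 0.098 J/(L·cmH2O) → 17.067 J/min.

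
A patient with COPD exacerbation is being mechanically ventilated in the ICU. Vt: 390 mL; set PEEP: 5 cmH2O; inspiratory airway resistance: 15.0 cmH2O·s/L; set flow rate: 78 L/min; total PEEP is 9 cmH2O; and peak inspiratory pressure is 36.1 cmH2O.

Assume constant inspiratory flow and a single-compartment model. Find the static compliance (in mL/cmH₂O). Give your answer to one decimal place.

51.3

Flow: 78 L/min ÷ 60 = 1.3 L/s.
Total PEEP = 9 cmH2O (set 5 + intrinsic 4); this is the baseline alveolar pressure.
Equation of motion (constant flow): PIP = Vt/C + R·V̇ + PEEP.
Vt/C = PIP − R·V̇ − PEEP = 36.1 − 15.0×1.3 − 9 = 36.1 − 19.5 − 9 = 7.6 cmH2O.
C = Vt / 7.6 = 390 / 7.6 = 51.316 mL/cmH2O.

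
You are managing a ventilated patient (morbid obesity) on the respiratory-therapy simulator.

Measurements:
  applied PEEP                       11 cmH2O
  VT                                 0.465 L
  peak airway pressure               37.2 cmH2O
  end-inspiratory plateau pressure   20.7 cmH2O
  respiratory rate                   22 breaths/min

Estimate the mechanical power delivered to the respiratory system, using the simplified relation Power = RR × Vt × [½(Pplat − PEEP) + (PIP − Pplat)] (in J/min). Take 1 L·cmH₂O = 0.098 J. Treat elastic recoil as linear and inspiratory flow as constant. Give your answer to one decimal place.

Per-breath work = Vt × [½(Pplat−PEEP) + (PIP−Pplat)] = 0.465 × [0.5×9.7 + 16.5] = 0.465 × 21.35 = 9.928 L·cmH2O.
Power = 22 × 9.928 = 218.42 L·cmH2O/min.
× 0.098 J/(L·cmH2O) → 21.405 J/min.

21.4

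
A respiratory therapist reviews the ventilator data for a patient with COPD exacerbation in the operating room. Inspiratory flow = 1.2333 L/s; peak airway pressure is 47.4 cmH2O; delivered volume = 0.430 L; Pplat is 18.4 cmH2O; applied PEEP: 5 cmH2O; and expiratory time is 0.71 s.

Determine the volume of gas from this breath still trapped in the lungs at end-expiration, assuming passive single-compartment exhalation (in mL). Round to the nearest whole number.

168

R = (PIP − Pplat)/V̇ = (47.4 − 18.4) / 1.2333 = 29.0/1.2333 = 23.514 cmH2O·s/L.
C = Vt/(Pplat − PEEP) = 430.0 / (18.4 − 5) = 430.0/13.4 = 32.09 mL/cmH2O.
τ = R × C = 23.514 × 0.03209 L/cmH2O = 0.7546 s.
Fraction remaining = e^(−Te/τ) = e^(−0.71/0.7546) = 0.3903.
Trapped volume = 430.0 × 0.3903 = 167.83 mL.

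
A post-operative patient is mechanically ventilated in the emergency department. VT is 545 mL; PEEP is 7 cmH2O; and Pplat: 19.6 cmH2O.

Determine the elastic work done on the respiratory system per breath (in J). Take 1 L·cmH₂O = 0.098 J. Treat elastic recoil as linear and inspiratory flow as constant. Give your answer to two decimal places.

0.34

Elastic work ≈ ½ × (Pplat − PEEP) × Vt = 0.5 × (19.6 − 7) × 0.545 L = 0.5 × 12.6 × 0.545 = 3.434 L·cmH2O.
× 0.098 J/(L·cmH2O) → 0.3365 J.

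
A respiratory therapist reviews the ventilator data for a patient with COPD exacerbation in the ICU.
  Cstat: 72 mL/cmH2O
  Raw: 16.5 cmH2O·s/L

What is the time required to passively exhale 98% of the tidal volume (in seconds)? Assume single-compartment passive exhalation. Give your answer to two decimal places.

4.65

τ = R × C = 16.5 × 72 mL/cmH2O = 16.5 × 0.072 L/cmH2O = 1.188 s.
Exhaled fraction f = 1 − e^(−t/τ) → t = −τ·ln(1 − f) = −1.188·ln(0.02) = 4.647 s.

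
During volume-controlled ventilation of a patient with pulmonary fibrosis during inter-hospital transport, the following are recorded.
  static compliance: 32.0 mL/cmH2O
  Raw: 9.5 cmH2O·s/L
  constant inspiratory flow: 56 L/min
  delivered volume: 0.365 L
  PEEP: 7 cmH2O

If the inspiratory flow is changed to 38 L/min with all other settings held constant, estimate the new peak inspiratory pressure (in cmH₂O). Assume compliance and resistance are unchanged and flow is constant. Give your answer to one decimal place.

Flow: 56 L/min ÷ 60 = 0.9333 L/s.
New flow: 38 L/min ÷ 60 = 0.6333 L/s.
PIP = Vt/C + R·V̇ + PEEP (constant-flow equation of motion).
Only the resistive term changes: ΔPIP = R × ΔV̇ = 9.5 × (0.6333 − 0.9333) = 9.5 × -0.3 = -2.85 cmH2O.
Original PIP = 365/32.0 + 9.5×0.9333 + 7 = 27.273 cmH2O; new PIP = 27.273 + (-2.85) = 24.423 cmH2O.

24.4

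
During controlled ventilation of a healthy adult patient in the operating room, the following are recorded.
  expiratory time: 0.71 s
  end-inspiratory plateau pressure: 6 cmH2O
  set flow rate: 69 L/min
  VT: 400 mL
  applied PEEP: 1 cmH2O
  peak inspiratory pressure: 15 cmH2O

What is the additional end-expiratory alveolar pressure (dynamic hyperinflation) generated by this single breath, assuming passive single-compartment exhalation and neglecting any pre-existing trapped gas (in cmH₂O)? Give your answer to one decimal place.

Flow: 69 L/min ÷ 60 = 1.15 L/s.
R = (PIP − Pplat)/V̇ = (15 − 6) / 1.15 = 9.0/1.15 = 7.826 cmH2O·s/L.
C = Vt/(Pplat − PEEP) = 400.0 / (6 − 1) = 400.0/5.0 = 80.0 mL/cmH2O.
τ = R × C = 7.826 × 0.08 L/cmH2O = 0.6261 s.
Fraction remaining = e^(−Te/τ) = e^(−0.71/0.6261) = 0.3217; trapped volume = 400.0 × 0.3217 = 128.68 mL.
Additional alveolar pressure from trapping ≈ V_trapped / C = 128.68 / 80.0 = 1.609 cmH2O.

1.6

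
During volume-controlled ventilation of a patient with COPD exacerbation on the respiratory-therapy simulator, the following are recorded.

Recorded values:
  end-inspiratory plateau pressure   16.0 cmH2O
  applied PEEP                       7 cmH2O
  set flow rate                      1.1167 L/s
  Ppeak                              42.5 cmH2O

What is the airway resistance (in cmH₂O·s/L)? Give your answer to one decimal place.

23.7

Raw = (PIP − Pplat) / flow = (42.5 − 16.0) / 1.1167 = 26.5 / 1.1167 = 23.731 cmH2O·s/L.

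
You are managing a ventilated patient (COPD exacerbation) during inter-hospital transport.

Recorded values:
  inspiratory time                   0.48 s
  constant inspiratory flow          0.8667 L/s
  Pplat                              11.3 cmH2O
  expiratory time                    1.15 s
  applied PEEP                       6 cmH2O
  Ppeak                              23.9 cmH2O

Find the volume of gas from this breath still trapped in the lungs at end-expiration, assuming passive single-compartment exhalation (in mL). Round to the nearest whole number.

Vt = flow × Ti = 0.8667 L/s × 0.48 s × 1000 mL/L = 416.02 mL.
R = (PIP − Pplat)/V̇ = (23.9 − 11.3) / 0.8667 = 12.6/0.8667 = 14.538 cmH2O·s/L.
C = Vt/(Pplat − PEEP) = 416.02 / (11.3 − 6) = 416.02/5.3 = 78.494 mL/cmH2O.
τ = R × C = 14.538 × 0.07849 L/cmH2O = 1.141 s.
Fraction remaining = e^(−Te/τ) = e^(−1.15/1.141) = 0.365.
Trapped volume = 416.02 × 0.365 = 151.85 mL.

152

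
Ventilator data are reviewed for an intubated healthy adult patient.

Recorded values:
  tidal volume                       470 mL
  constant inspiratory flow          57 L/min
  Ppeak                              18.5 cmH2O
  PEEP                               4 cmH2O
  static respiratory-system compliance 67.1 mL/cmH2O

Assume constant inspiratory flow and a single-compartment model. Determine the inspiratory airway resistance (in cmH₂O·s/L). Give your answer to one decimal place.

Flow: 57 L/min ÷ 60 = 0.95 L/s.
Equation of motion (constant flow): PIP = Vt/C + R·V̇ + PEEP.
R·V̇ = PIP − Vt/C − PEEP = 18.5 − 470/67.1 − 4 = 18.5 − 7.004 − 4 = 7.496 cmH2O.
R = 7.496 / 0.95 = 7.891 cmH2O·s/L.

7.9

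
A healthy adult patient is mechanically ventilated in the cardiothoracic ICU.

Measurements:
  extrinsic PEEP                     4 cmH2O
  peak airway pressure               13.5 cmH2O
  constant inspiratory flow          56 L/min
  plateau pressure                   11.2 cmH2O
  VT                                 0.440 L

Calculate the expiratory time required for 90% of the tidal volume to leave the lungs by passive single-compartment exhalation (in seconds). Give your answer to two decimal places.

0.35

Flow: 56 L/min ÷ 60 = 0.9333 L/s.
R = (PIP − Pplat)/V̇ = (13.5 − 11.2) / 0.9333 = 2.3/0.9333 = 2.464 cmH2O·s/L.
C = Vt/(Pplat − PEEP) = 440.0 / (11.2 − 4) = 440.0/7.2 = 61.111 mL/cmH2O.
τ = R × C = 2.464 × 0.06111 L/cmH2O = 0.1506 s.
t = −τ·ln(1 − 0.90) = −0.1506·ln(0.1) = 0.3468 s.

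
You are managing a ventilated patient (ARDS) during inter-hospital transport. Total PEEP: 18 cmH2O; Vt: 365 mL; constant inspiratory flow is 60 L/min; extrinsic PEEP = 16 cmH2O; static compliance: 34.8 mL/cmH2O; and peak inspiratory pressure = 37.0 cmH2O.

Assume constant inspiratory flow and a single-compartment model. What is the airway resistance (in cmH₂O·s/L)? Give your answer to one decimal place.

8.5

Flow: 60 L/min ÷ 60 = 1 L/s.
Total PEEP = 18 cmH2O (set 16 + intrinsic 2); this is the baseline alveolar pressure.
Equation of motion (constant flow): PIP = Vt/C + R·V̇ + PEEP.
R·V̇ = PIP − Vt/C − PEEP = 37.0 − 365/34.8 − 18 = 37.0 − 10.489 − 18 = 8.511 cmH2O.
R = 8.511 / 1 = 8.511 cmH2O·s/L.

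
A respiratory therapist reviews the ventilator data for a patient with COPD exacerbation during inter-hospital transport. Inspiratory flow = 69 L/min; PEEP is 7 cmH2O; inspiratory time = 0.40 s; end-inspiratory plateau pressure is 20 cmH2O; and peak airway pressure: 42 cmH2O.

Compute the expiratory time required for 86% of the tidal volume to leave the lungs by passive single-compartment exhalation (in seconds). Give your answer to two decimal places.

1.33

Flow: 69 L/min ÷ 60 = 1.15 L/s.
Vt = flow × Ti = 1.15 L/s × 0.40 s × 1000 mL/L = 460.0 mL.
R = (PIP − Pplat)/V̇ = (42 − 20) / 1.15 = 22.0/1.15 = 19.13 cmH2O·s/L.
C = Vt/(Pplat − PEEP) = 460.0 / (20 − 7) = 460.0/13.0 = 35.385 mL/cmH2O.
τ = R × C = 19.13 × 0.03539 L/cmH2O = 0.677 s.
t = −τ·ln(1 − 0.86) = −0.677·ln(0.14) = 1.331 s.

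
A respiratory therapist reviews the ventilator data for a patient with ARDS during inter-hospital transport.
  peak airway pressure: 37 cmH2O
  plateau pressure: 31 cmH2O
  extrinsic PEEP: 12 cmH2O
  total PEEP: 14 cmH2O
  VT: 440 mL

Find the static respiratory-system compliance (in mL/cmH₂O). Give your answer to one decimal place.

End-expiratory occlusion gives total PEEP = 14 cmH2O (intrinsic PEEP = 14 − 12 = 2). Use total PEEP for the elastic gradient.
Cstat = Vt / (Pplat − PEEPtotal) = 440 / (31 − 14) = 440 / 17.0 = 25.882 mL/cmH2O.

25.9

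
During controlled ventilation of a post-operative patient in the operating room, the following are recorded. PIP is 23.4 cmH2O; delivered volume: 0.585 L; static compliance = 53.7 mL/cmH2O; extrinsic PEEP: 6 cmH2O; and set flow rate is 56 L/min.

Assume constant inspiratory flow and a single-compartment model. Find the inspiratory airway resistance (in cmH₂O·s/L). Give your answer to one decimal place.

Flow: 56 L/min ÷ 60 = 0.9333 L/s.
Equation of motion (constant flow): PIP = Vt/C + R·V̇ + PEEP.
R·V̇ = PIP − Vt/C − PEEP = 23.4 − 585/53.7 − 6 = 23.4 − 10.894 − 6 = 6.506 cmH2O.
R = 6.506 / 0.9333 = 6.971 cmH2O·s/L.

7.0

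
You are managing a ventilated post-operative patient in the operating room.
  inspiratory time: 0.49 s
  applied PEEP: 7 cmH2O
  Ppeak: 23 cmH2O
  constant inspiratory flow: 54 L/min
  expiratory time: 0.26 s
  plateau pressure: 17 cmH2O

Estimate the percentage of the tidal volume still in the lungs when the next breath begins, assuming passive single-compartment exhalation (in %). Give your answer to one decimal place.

41.3

Flow: 54 L/min ÷ 60 = 0.9 L/s.
Vt = flow × Ti = 0.9 L/s × 0.49 s × 1000 mL/L = 441.0 mL.
R = (PIP − Pplat)/V̇ = (23 − 17) / 0.9 = 6.0/0.9 = 6.667 cmH2O·s/L.
C = Vt/(Pplat − PEEP) = 441.0 / (17 − 7) = 441.0/10.0 = 44.1 mL/cmH2O.
τ = R × C = 6.667 × 0.0441 L/cmH2O = 0.294 s.
Fraction remaining at end-expiration = e^(−Te/τ) = e^(−0.26/0.294) = 0.413 → 41.3%.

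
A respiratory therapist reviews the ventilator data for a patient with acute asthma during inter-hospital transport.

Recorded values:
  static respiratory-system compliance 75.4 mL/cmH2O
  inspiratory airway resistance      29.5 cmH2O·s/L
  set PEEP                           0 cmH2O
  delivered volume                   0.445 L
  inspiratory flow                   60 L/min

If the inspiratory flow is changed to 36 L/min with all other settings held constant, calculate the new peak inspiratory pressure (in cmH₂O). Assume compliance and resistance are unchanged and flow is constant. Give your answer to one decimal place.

23.6

Flow: 60 L/min ÷ 60 = 1 L/s.
New flow: 36 L/min ÷ 60 = 0.6 L/s.
PIP = Vt/C + R·V̇ + PEEP (constant-flow equation of motion).
Only the resistive term changes: ΔPIP = R × ΔV̇ = 29.5 × (0.6 − 1) = 29.5 × -0.4 = -11.8 cmH2O.
Original PIP = 445/75.4 + 29.5×1 + 0 = 35.402 cmH2O; new PIP = 35.402 + (-11.8) = 23.602 cmH2O.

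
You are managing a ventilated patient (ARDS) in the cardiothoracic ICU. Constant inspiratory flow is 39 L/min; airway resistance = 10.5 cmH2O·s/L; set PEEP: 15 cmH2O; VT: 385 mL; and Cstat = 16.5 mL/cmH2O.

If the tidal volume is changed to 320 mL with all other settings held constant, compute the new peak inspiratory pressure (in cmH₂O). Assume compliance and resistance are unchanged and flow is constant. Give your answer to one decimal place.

Flow: 39 L/min ÷ 60 = 0.65 L/s.
PIP = Vt/C + R·V̇ + PEEP (constant-flow equation of motion).
Only the elastic term changes: ΔPIP = ΔVt / C = (320 − 385) / 16.5 = -3.939 cmH2O.
Original PIP = 385/16.5 + 10.5×0.65 + 15 = 45.158 cmH2O; new PIP = 45.158 + (-3.939) = 41.219 cmH2O.

41.2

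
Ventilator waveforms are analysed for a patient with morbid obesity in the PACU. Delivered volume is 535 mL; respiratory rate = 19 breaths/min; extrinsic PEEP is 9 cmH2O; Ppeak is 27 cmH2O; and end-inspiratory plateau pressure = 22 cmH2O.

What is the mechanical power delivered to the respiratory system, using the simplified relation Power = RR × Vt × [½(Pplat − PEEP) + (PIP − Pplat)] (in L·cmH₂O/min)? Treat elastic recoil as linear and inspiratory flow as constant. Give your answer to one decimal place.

116.9

Per-breath work = Vt × [½(Pplat−PEEP) + (PIP−Pplat)] = 0.535 × [0.5×13.0 + 5.0] = 0.535 × 11.5 = 6.153 L·cmH2O.
Power = 19 × 6.153 = 116.91 L·cmH2O/min.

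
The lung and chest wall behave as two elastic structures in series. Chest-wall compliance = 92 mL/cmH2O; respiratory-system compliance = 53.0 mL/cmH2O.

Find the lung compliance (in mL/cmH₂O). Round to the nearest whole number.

125

1/CL = 1/Crs − 1/Ccw.
1/CL = 1/53.0 − 1/92 = 0.007998.
CL = 125.03 mL/cmH2O.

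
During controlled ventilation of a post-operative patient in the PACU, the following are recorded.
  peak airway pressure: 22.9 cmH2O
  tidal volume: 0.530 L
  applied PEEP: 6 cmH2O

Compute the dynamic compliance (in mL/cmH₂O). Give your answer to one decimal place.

Dynamic compliance = Vt / (PIP − PEEP) = 530 / (22.9 − 6) = 530 / 16.9 = 31.361 mL/cmH2O.

31.4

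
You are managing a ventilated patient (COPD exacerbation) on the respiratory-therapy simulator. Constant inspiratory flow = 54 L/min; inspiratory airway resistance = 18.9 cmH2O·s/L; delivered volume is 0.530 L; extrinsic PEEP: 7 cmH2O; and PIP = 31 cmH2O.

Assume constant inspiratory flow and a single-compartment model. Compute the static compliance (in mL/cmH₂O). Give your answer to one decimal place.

75.8

Flow: 54 L/min ÷ 60 = 0.9 L/s.
Equation of motion (constant flow): PIP = Vt/C + R·V̇ + PEEP.
Vt/C = PIP − R·V̇ − PEEP = 31 − 18.9×0.9 − 7 = 31 − 17.01 − 7 = 6.99 cmH2O.
C = Vt / 6.99 = 530 / 6.99 = 75.823 mL/cmH2O.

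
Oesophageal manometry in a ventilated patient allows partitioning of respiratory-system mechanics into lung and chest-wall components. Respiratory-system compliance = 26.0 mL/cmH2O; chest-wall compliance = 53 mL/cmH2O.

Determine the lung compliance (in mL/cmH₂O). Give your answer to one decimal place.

51.0

1/CL = 1/Crs − 1/Ccw.
1/CL = 1/26.0 − 1/53 = 0.01959.
CL = 51.046 mL/cmH2O.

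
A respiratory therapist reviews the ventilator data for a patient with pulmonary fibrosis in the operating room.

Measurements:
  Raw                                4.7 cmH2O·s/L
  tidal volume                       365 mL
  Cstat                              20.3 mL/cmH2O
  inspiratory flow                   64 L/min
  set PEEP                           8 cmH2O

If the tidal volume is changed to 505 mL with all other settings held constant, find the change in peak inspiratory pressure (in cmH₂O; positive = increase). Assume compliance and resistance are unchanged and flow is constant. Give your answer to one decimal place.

PIP = Vt/C + R·V̇ + PEEP (constant-flow equation of motion).
Only the elastic term changes: ΔPIP = ΔVt / C = (505 − 365) / 20.3 = 6.897 cmH2O.

6.9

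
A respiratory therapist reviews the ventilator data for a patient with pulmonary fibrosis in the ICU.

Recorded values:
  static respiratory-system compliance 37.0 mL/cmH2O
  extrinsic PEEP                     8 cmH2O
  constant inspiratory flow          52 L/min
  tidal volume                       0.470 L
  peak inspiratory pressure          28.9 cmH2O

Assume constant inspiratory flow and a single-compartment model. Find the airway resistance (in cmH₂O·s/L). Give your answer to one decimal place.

9.5

Flow: 52 L/min ÷ 60 = 0.8667 L/s.
Equation of motion (constant flow): PIP = Vt/C + R·V̇ + PEEP.
R·V̇ = PIP − Vt/C − PEEP = 28.9 − 470/37.0 − 8 = 28.9 − 12.703 − 8 = 8.197 cmH2O.
R = 8.197 / 0.8667 = 9.458 cmH2O·s/L.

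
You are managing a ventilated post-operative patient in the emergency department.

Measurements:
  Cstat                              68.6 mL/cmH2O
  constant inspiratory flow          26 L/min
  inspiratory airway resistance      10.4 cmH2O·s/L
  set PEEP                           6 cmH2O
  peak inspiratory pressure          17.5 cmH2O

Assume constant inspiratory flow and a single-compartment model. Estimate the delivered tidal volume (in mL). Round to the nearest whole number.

480

Flow: 26 L/min ÷ 60 = 0.4333 L/s.
Equation of motion (constant flow): PIP = Vt/C + R·V̇ + PEEP.
Vt/C = PIP − R·V̇ − PEEP = 17.5 − 4.506 − 6 = 6.994 cmH2O.
Vt = C × 6.994 = 68.6 × 6.994 = 479.79 mL.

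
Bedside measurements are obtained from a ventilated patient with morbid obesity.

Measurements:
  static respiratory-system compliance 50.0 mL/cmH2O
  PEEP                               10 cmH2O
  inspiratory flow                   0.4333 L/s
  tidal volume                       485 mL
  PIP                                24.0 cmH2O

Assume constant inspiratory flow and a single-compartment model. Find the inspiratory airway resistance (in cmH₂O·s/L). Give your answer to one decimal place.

Equation of motion (constant flow): PIP = Vt/C + R·V̇ + PEEP.
R·V̇ = PIP − Vt/C − PEEP = 24.0 − 485/50.0 − 10 = 24.0 − 9.7 − 10 = 4.3 cmH2O.
R = 4.3 / 0.4333 = 9.924 cmH2O·s/L.

9.9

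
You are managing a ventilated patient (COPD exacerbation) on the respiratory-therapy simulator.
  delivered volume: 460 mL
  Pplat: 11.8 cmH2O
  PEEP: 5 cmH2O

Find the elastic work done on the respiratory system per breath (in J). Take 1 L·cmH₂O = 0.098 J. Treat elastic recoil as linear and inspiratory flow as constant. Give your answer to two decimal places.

0.15

Elastic work ≈ ½ × (Pplat − PEEP) × Vt = 0.5 × (11.8 − 5) × 0.460 L = 0.5 × 6.8 × 0.460 = 1.564 L·cmH2O.
× 0.098 J/(L·cmH2O) → 0.1533 J.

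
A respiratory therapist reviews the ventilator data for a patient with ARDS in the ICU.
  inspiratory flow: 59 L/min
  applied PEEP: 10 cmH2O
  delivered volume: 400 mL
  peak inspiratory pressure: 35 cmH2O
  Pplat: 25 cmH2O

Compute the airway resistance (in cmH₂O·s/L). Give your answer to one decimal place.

10.2

Flow: 59 L/min ÷ 60 = 0.9833 L/s.
Raw = (PIP − Pplat) / flow = (35 − 25) / 0.9833 = 10.0 / 0.9833 = 10.17 cmH2O·s/L.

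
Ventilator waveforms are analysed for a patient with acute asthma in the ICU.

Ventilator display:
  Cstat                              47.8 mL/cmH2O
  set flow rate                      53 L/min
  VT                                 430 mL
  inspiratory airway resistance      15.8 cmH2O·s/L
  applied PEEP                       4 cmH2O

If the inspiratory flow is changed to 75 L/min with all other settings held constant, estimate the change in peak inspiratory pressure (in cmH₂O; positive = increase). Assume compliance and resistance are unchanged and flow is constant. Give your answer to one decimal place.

Flow: 53 L/min ÷ 60 = 0.8833 L/s.
New flow: 75 L/min ÷ 60 = 1.25 L/s.
PIP = Vt/C + R·V̇ + PEEP (constant-flow equation of motion).
Only the resistive term changes: ΔPIP = R × ΔV̇ = 15.8 × (1.25 − 0.8833) = 15.8 × 0.3667 = 5.794 cmH2O.

5.8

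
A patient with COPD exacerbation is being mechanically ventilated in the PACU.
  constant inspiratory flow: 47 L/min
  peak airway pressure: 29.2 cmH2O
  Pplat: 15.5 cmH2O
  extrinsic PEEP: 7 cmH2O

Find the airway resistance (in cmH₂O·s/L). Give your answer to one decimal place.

17.5

Flow: 47 L/min ÷ 60 = 0.7833 L/s.
Raw = (PIP − Pplat) / flow = (29.2 − 15.5) / 0.7833 = 13.7 / 0.7833 = 17.49 cmH2O·s/L.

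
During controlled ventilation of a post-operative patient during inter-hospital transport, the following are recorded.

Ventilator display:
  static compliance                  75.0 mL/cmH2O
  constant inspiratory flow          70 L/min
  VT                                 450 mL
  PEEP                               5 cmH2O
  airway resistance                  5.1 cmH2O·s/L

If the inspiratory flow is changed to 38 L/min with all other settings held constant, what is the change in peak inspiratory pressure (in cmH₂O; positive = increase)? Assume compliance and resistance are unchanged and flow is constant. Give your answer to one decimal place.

Flow: 70 L/min ÷ 60 = 1.1667 L/s.
New flow: 38 L/min ÷ 60 = 0.6333 L/s.
PIP = Vt/C + R·V̇ + PEEP (constant-flow equation of motion).
Only the resistive term changes: ΔPIP = R × ΔV̇ = 5.1 × (0.6333 − 1.1667) = 5.1 × -0.5334 = -2.72 cmH2O.

-2.7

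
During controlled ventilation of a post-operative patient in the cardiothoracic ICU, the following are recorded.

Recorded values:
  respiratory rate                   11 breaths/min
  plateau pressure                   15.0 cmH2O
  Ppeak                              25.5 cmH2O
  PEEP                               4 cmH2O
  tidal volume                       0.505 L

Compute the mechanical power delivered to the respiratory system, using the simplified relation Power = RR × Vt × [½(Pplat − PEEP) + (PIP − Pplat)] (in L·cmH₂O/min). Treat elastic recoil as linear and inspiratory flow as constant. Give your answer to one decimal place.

Per-breath work = Vt × [½(Pplat−PEEP) + (PIP−Pplat)] = 0.505 × [0.5×11.0 + 10.5] = 0.505 × 16.0 = 8.08 L·cmH2O.
Power = 11 × 8.08 = 88.88 L·cmH2O/min.

88.9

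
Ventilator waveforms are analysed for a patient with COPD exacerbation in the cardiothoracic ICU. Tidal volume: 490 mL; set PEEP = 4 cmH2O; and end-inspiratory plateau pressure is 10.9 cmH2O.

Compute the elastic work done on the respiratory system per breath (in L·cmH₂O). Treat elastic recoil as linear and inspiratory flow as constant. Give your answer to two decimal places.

1.69

Elastic work ≈ ½ × (Pplat − PEEP) × Vt = 0.5 × (10.9 − 4) × 0.490 L = 0.5 × 6.9 × 0.490 = 1.691 L·cmH2O.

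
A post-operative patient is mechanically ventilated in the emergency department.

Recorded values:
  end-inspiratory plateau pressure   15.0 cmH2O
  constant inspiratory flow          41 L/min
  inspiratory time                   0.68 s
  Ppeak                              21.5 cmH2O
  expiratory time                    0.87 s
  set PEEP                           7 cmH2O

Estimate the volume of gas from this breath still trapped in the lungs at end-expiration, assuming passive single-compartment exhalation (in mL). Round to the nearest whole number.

96

Flow: 41 L/min ÷ 60 = 0.6833 L/s.
Vt = flow × Ti = 0.6833 L/s × 0.68 s × 1000 mL/L = 464.64 mL.
R = (PIP − Pplat)/V̇ = (21.5 − 15.0) / 0.6833 = 6.5/0.6833 = 9.513 cmH2O·s/L.
C = Vt/(Pplat − PEEP) = 464.64 / (15.0 − 7) = 464.64/8.0 = 58.08 mL/cmH2O.
τ = R × C = 9.513 × 0.05808 L/cmH2O = 0.5525 s.
Fraction remaining = e^(−Te/τ) = e^(−0.87/0.5525) = 0.2071.
Trapped volume = 464.64 × 0.2071 = 96.227 mL.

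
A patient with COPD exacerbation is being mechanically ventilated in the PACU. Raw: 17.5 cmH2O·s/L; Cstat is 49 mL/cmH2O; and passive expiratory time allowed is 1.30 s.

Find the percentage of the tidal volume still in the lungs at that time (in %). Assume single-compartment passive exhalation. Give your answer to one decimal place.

τ = R × C = 17.5 × 49 mL/cmH2O = 17.5 × 0.049 L/cmH2O = 0.8575 s.
Passive exhalation: V(t)/V₀ = e^(−t/τ) = e^(−1.30/0.8575) = 0.2196.
Fraction remaining = 0.2196 → 21.96%.

22.0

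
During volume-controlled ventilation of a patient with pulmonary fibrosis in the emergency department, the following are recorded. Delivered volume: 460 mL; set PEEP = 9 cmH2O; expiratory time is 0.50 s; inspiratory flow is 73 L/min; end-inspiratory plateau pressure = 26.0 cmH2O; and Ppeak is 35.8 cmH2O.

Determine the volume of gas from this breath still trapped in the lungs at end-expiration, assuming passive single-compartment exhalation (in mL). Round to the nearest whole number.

46

Flow: 73 L/min ÷ 60 = 1.2167 L/s.
R = (PIP − Pplat)/V̇ = (35.8 − 26.0) / 1.2167 = 9.8/1.2167 = 8.055 cmH2O·s/L.
C = Vt/(Pplat − PEEP) = 460.0 / (26.0 − 9) = 460.0/17.0 = 27.059 mL/cmH2O.
τ = R × C = 8.055 × 0.02706 L/cmH2O = 0.218 s.
Fraction remaining = e^(−Te/τ) = e^(−0.50/0.218) = 0.1009.
Trapped volume = 460.0 × 0.1009 = 46.414 mL.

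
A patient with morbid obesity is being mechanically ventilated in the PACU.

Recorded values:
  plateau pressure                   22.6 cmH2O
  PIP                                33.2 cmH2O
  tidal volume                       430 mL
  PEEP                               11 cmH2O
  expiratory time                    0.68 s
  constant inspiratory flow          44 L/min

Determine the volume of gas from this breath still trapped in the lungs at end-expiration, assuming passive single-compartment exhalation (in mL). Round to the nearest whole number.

Flow: 44 L/min ÷ 60 = 0.7333 L/s.
R = (PIP − Pplat)/V̇ = (33.2 − 22.6) / 0.7333 = 10.6/0.7333 = 14.455 cmH2O·s/L.
C = Vt/(Pplat − PEEP) = 430.0 / (22.6 − 11) = 430.0/11.6 = 37.069 mL/cmH2O.
τ = R × C = 14.455 × 0.03707 L/cmH2O = 0.5358 s.
Fraction remaining = e^(−Te/τ) = e^(−0.68/0.5358) = 0.2811.
Trapped volume = 430.0 × 0.2811 = 120.87 mL.

121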